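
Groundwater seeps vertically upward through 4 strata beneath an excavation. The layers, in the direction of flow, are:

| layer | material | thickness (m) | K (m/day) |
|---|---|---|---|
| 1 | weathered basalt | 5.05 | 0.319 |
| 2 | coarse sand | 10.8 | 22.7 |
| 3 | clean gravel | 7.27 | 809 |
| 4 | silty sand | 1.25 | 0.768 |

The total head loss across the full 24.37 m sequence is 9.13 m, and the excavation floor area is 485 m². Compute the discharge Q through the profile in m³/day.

247

Flow is perpendicular to layering, so the layers act in series and the equivalent K is the thickness-weighted harmonic mean.
Total thickness L = 5.05 + 10.8 + 7.27 + 1.25 = 24.37 m.
Σ(b_i/K_i) = 5.05/0.319 + 10.8/22.7 + 7.27/809 + 1.25/0.768 = 17.94 d.
K_eq = L / Σ(b_i/K_i) = 24.37 / 17.94 = 1.358 m/day.
Q = K_eq · A · (Δh/L) = 1.358 × 485 × (9.13/24.37) = 246.8 m³/day.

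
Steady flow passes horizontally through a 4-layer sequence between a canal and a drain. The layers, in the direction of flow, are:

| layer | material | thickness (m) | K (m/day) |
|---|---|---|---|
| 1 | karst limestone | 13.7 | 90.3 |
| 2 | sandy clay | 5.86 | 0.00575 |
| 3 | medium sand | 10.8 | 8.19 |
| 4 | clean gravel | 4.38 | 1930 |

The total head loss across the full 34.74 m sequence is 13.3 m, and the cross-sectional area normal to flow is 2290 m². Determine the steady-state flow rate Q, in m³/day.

Flow is perpendicular to layering, so the layers act in series and the equivalent K is the thickness-weighted harmonic mean.
Total thickness L = 13.7 + 5.86 + 10.8 + 4.38 = 34.74 m.
Σ(b_i/K_i) = 13.7/90.3 + 5.86/0.00575 + 10.8/8.19 + 4.38/1930 = 1021 d.
K_eq = L / Σ(b_i/K_i) = 34.74 / 1021 = 0.03404 m/day.
Q = K_eq · A · (Δh/L) = 0.03404 × 2290 × (13.3/34.74) = 29.84 m³/day.

29.8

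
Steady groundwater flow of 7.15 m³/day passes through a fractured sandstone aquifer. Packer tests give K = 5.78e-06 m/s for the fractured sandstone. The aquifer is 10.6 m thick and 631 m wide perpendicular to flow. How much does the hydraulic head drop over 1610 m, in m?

3.45

Convert K: 5.78e-06 m/s × 86400 = 0.4994 m/day.
Cross-sectional area A = 631 × 10.6 = 6689 m².
From Q = K·A·i, i = Q / (K·A) = 7.15 / (0.4994 × 6689) = 0.002141.
Head loss Δh = i · L = 0.002141 × 1610 = 3.446 m.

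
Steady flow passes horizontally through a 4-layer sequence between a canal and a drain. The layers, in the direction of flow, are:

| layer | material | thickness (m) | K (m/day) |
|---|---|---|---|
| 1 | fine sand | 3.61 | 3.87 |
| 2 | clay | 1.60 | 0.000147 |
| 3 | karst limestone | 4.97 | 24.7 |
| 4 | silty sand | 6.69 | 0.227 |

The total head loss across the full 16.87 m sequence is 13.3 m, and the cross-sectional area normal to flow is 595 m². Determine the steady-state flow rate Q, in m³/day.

0.725

Flow is perpendicular to layering, so the layers act in series and the equivalent K is the thickness-weighted harmonic mean.
Total thickness L = 3.61 + 1.60 + 4.97 + 6.69 = 16.87 m.
Σ(b_i/K_i) = 3.61/3.87 + 1.60/0.000147 + 4.97/24.7 + 6.69/0.227 = 10915 d.
K_eq = L / Σ(b_i/K_i) = 16.87 / 10915 = 0.001546 m/day.
Q = K_eq · A · (Δh/L) = 0.001546 × 595 × (13.3/16.87) = 0.7250 m³/day.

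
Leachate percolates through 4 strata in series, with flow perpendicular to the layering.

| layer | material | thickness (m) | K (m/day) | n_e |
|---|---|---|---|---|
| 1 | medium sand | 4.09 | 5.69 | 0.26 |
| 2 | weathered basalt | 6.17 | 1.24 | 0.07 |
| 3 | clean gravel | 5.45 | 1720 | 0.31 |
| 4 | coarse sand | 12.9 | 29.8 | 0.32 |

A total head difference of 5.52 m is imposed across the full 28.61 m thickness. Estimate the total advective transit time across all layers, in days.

With flow normal to the layers, continuity requires the same specific discharge q through every layer.
Σ(b_i/K_i) = 4.09/5.69 + 6.17/1.24 + 5.45/1720 + 12.9/29.8 = 6.131 d.
q = Δh / Σ(b_i/K_i) = 5.52 / 6.131 = 0.9004 m/day.
In each layer the seepage velocity is v_i = q/n_i, so the layer transit time is t_i = b_i·n_i / q:
  layer 1 (medium sand): t_1 = 4.09 × 0.26 / 0.9004 = 1.181 d
  layer 2 (weathered basalt): t_2 = 6.17 × 0.07 / 0.9004 = 0.4797 d
  layer 3 (clean gravel): t_3 = 5.45 × 0.31 / 0.9004 = 1.876 d
  layer 4 (coarse sand): t_4 = 12.9 × 0.32 / 0.9004 = 4.585 d
Total t = Σ t_i = 8.122 days.

8.12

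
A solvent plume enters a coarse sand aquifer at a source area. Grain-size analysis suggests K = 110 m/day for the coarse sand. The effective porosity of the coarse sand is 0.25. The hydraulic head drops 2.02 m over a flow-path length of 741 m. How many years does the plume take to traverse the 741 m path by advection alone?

1.69

Hydraulic gradient i = Δh / L = 2.02 / 741 = 0.002726.
Darcy flux q = K · i = 110.0 × 0.002726 = 0.2999 m/day.
Seepage velocity v = q / n_e = 0.2999 / 0.25 = 1.199 m/day.
Travel time t = L / v = 741 / 1.199 = 617.8 days = 1.691 years.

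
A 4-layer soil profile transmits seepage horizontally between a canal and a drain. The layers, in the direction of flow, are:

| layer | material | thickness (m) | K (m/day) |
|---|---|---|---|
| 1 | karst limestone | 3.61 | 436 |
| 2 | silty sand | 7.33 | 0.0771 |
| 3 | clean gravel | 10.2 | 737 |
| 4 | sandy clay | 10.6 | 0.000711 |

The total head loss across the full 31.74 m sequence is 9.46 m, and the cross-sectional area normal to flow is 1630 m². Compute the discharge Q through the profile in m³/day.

1.03

Flow is perpendicular to layering, so the layers act in series and the equivalent K is the thickness-weighted harmonic mean.
Total thickness L = 3.61 + 7.33 + 10.2 + 10.6 = 31.74 m.
Σ(b_i/K_i) = 3.61/436 + 7.33/0.0771 + 10.2/737 + 10.6/0.000711 = 15004 d.
K_eq = L / Σ(b_i/K_i) = 31.74 / 15004 = 0.002115 m/day.
Q = K_eq · A · (Δh/L) = 0.002115 × 1630 × (9.46/31.74) = 1.028 m³/day.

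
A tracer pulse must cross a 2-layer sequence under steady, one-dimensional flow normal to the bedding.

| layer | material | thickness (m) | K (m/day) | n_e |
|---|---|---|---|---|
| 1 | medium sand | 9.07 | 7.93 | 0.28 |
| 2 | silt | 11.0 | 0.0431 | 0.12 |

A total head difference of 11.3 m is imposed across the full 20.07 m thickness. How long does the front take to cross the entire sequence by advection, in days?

With flow normal to the layers, continuity requires the same specific discharge q through every layer.
Σ(b_i/K_i) = 9.07/7.93 + 11.0/0.0431 = 256.4 d.
q = Δh / Σ(b_i/K_i) = 11.3 / 256.4 = 0.04408 m/day.
In each layer the seepage velocity is v_i = q/n_i, so the layer transit time is t_i = b_i·n_i / q:
  layer 1 (medium sand): t_1 = 9.07 × 0.28 / 0.04408 = 57.62 d
  layer 2 (silt): t_2 = 11.0 × 0.12 / 0.04408 = 29.95 d
Total t = Σ t_i = 87.56 days.

87.6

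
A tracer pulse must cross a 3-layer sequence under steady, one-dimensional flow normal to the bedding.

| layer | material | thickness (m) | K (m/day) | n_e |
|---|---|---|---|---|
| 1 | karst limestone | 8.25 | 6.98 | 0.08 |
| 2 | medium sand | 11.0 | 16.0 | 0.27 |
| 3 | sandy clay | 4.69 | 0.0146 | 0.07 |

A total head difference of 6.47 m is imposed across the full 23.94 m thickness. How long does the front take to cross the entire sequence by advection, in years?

0.541

With flow normal to the layers, continuity requires the same specific discharge q through every layer.
Σ(b_i/K_i) = 8.25/6.98 + 11.0/16.0 + 4.69/0.0146 = 323.1 d.
q = Δh / Σ(b_i/K_i) = 6.47 / 323.1 = 0.02002 m/day.
In each layer the seepage velocity is v_i = q/n_i, so the layer transit time is t_i = b_i·n_i / q:
  layer 1 (karst limestone): t_1 = 8.25 × 0.08 / 0.02002 = 32.96 d
  layer 2 (medium sand): t_2 = 11.0 × 0.27 / 0.02002 = 148.3 d
  layer 3 (sandy clay): t_3 = 4.69 × 0.07 / 0.02002 = 16.39 d
Total t = Σ t_i = 197.7 days = 0.5412 years.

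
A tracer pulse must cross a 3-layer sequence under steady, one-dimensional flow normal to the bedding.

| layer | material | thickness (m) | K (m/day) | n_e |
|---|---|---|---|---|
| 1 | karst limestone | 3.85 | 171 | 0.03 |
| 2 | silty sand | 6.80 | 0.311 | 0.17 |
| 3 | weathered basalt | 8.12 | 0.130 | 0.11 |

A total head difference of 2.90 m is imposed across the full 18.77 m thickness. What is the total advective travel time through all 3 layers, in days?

63.0

With flow normal to the layers, continuity requires the same specific discharge q through every layer.
Σ(b_i/K_i) = 3.85/171 + 6.80/0.311 + 8.12/0.130 = 84.35 d.
q = Δh / Σ(b_i/K_i) = 2.90 / 84.35 = 0.03438 m/day.
In each layer the seepage velocity is v_i = q/n_i, so the layer transit time is t_i = b_i·n_i / q:
  layer 1 (karst limestone): t_1 = 3.85 × 0.03 / 0.03438 = 3.359 d
  layer 2 (silty sand): t_2 = 6.80 × 0.17 / 0.03438 = 33.62 d
  layer 3 (weathered basalt): t_3 = 8.12 × 0.11 / 0.03438 = 25.98 d
Total t = Σ t_i = 62.96 days.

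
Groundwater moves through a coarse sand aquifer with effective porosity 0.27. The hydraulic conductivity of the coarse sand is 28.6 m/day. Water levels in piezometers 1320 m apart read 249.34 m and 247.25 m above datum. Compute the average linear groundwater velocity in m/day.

0.168

Hydraulic gradient i = (249.34 − 247.25) / 1320 = 2.09 / 1320 = 0.001583.
Darcy flux q = K · i = 28.60 × 0.001583 = 0.04528 m/day.
Seepage velocity v = q / n_e = 0.04528 / 0.27 = 0.1677 m/day.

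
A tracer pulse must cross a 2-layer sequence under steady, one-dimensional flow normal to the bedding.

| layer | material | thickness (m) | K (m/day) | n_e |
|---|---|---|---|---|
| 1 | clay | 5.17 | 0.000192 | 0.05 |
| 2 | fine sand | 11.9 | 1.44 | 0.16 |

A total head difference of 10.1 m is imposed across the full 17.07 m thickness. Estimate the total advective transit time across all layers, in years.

15.8

With flow normal to the layers, continuity requires the same specific discharge q through every layer.
Σ(b_i/K_i) = 5.17/0.000192 + 11.9/1.44 = 26935 d.
q = Δh / Σ(b_i/K_i) = 10.1 / 26935 = 0.0003750 m/day.
In each layer the seepage velocity is v_i = q/n_i, so the layer transit time is t_i = b_i·n_i / q:
  layer 1 (clay): t_1 = 5.17 × 0.05 / 0.0003750 = 689.4 d
  layer 2 (fine sand): t_2 = 11.9 × 0.16 / 0.0003750 = 5078 d
Total t = Σ t_i = 5767 days = 15.79 years.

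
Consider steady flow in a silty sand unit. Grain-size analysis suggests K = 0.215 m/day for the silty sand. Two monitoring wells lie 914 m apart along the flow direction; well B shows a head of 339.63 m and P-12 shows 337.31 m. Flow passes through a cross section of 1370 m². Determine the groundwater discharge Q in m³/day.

Hydraulic gradient i = (339.63 − 337.31) / 914 = 2.32 / 914 = 0.002538.
Darcy's law: Q = K · A · i = 0.2150 × 1370 × 0.002538 = 0.7477 m³/day.

0.748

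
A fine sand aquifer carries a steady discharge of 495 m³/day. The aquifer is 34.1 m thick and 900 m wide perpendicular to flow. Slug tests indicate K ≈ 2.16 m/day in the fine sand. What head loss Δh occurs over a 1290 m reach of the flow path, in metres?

9.63

Cross-sectional area A = 900 × 34.1 = 30690 m².
From Q = K·A·i, i = Q / (K·A) = 495 / (2.160 × 30690) = 0.007467.
Head loss Δh = i · L = 0.007467 × 1290 = 9.633 m.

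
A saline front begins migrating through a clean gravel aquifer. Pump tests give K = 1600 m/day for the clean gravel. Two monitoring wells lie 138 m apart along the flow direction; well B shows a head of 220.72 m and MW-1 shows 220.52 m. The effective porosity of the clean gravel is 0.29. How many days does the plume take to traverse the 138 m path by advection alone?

Hydraulic gradient i = (220.72 − 220.52) / 138 = 0.2 / 138 = 0.001449.
Darcy flux q = K · i = 1600 × 0.001449 = 2.319 m/day.
Seepage velocity v = q / n_e = 2.319 / 0.29 = 7.996 m/day.
Travel time t = L / v = 138 / 7.996 = 17.26 days.

17.3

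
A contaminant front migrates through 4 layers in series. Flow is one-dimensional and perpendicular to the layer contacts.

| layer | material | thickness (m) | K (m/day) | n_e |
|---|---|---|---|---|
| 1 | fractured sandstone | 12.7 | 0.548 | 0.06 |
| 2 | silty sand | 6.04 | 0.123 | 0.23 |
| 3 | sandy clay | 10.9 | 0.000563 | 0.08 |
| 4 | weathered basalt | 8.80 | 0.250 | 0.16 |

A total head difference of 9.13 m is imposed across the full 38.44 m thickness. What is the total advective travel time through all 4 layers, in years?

With flow normal to the layers, continuity requires the same specific discharge q through every layer.
Σ(b_i/K_i) = 12.7/0.548 + 6.04/0.123 + 10.9/0.000563 + 8.80/0.250 = 19468 d.
q = Δh / Σ(b_i/K_i) = 9.13 / 19468 = 0.0004690 m/day.
In each layer the seepage velocity is v_i = q/n_i, so the layer transit time is t_i = b_i·n_i / q:
  layer 1 (fractured sandstone): t_1 = 12.7 × 0.06 / 0.0004690 = 1625 d
  layer 2 (silty sand): t_2 = 6.04 × 0.23 / 0.0004690 = 2962 d
  layer 3 (sandy clay): t_3 = 10.9 × 0.08 / 0.0004690 = 1859 d
  layer 4 (weathered basalt): t_4 = 8.80 × 0.16 / 0.0004690 = 3002 d
Total t = Σ t_i = 9449 days = 25.87 years.

25.9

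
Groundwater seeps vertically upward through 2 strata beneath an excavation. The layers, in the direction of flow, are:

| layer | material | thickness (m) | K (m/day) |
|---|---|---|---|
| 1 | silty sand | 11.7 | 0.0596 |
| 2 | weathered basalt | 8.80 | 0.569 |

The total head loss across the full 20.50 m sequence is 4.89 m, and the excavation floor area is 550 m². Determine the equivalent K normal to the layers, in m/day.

0.0968

Flow is perpendicular to layering, so the layers act in series and the equivalent K is the thickness-weighted harmonic mean.
Total thickness L = 11.7 + 8.80 = 20.50 m.
Σ(b_i/K_i) = 11.7/0.0596 + 8.80/0.569 = 211.8 d.
K_eq = L / Σ(b_i/K_i) = 20.50 / 211.8 = 0.09680 m/day.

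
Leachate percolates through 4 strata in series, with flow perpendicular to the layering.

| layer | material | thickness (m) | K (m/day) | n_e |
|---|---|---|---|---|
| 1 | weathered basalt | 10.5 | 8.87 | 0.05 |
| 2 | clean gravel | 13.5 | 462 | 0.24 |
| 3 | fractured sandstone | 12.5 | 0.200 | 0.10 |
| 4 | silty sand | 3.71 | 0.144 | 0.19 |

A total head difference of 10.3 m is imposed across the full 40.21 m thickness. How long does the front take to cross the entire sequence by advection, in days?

With flow normal to the layers, continuity requires the same specific discharge q through every layer.
Σ(b_i/K_i) = 10.5/8.87 + 13.5/462 + 12.5/0.200 + 3.71/0.144 = 89.48 d.
q = Δh / Σ(b_i/K_i) = 10.3 / 89.48 = 0.1151 m/day.
In each layer the seepage velocity is v_i = q/n_i, so the layer transit time is t_i = b_i·n_i / q:
  layer 1 (weathered basalt): t_1 = 10.5 × 0.05 / 0.1151 = 4.561 d
  layer 2 (clean gravel): t_2 = 13.5 × 0.24 / 0.1151 = 28.15 d
  layer 3 (fractured sandstone): t_3 = 12.5 × 0.10 / 0.1151 = 10.86 d
  layer 4 (silty sand): t_4 = 3.71 × 0.19 / 0.1151 = 6.124 d
Total t = Σ t_i = 49.69 days.

49.7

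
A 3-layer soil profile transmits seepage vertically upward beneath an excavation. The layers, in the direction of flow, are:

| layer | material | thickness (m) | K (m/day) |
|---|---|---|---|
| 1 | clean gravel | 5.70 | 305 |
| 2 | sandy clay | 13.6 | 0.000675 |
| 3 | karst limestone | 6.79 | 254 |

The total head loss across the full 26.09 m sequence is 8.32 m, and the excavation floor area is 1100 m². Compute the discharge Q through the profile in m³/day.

0.454

Flow is perpendicular to layering, so the layers act in series and the equivalent K is the thickness-weighted harmonic mean.
Total thickness L = 5.70 + 13.6 + 6.79 = 26.09 m.
Σ(b_i/K_i) = 5.70/305 + 13.6/0.000675 + 6.79/254 = 20148 d.
K_eq = L / Σ(b_i/K_i) = 26.09 / 20148 = 0.001295 m/day.
Q = K_eq · A · (Δh/L) = 0.001295 × 1100 × (8.32/26.09) = 0.4542 m³/day.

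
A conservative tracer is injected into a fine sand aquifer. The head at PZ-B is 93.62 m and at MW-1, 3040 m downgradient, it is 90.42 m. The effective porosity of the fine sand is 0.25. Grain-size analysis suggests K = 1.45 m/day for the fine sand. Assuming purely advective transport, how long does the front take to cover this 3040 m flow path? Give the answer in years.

Hydraulic gradient i = (93.62 − 90.42) / 3040 = 3.2 / 3040 = 0.001053.
Darcy flux q = K · i = 1.450 × 0.001053 = 0.001526 m/day.
Seepage velocity v = q / n_e = 0.001526 / 0.25 = 0.006105 m/day.
Travel time t = L / v = 3040 / 0.006105 = 4.979e+05 days = 1363 years.

1360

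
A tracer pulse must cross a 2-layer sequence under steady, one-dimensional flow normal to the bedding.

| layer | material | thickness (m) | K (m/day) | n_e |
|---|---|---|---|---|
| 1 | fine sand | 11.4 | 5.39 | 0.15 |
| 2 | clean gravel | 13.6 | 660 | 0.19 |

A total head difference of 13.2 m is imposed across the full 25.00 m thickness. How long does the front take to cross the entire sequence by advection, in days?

With flow normal to the layers, continuity requires the same specific discharge q through every layer.
Σ(b_i/K_i) = 11.4/5.39 + 13.6/660 = 2.136 d.
q = Δh / Σ(b_i/K_i) = 13.2 / 2.136 = 6.181 m/day.
In each layer the seepage velocity is v_i = q/n_i, so the layer transit time is t_i = b_i·n_i / q:
  layer 1 (fine sand): t_1 = 11.4 × 0.15 / 6.181 = 0.2767 d
  layer 2 (clean gravel): t_2 = 13.6 × 0.19 / 6.181 = 0.4181 d
Total t = Σ t_i = 0.6947 days.

0.695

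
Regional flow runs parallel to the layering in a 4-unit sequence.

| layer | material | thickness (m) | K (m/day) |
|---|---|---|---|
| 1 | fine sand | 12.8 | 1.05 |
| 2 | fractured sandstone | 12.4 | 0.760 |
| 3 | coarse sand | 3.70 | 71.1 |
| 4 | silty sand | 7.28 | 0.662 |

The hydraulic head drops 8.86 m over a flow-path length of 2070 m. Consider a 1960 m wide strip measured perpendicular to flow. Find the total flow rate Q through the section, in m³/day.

2440

Flow is parallel to layering, so each bed carries its own Darcy discharge and the transmissivities add.
Σ(K_i·b_i) = 1.05×12.8 + 0.760×12.4 + 71.1×3.70 + 0.662×7.28 = 290.8 m²/day.
Hydraulic gradient i = Δh / L = 8.86 / 2070 = 0.004280.
Q = Σ(K_i·b_i) · W · i = 290.8 × 1960 × 0.004280 = 2439 m³/day.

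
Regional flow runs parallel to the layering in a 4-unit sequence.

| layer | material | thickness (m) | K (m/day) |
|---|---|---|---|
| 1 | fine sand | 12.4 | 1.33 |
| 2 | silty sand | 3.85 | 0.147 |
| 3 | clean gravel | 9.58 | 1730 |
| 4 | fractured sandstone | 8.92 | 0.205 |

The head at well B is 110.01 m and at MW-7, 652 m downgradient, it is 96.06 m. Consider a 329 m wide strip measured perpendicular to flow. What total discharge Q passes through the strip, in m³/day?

117000

Flow is parallel to layering, so each bed carries its own Darcy discharge and the transmissivities add.
Σ(K_i·b_i) = 1.33×12.4 + 0.147×3.85 + 1730×9.58 + 0.205×8.92 = 16592 m²/day.
Hydraulic gradient i = (110.01 − 96.06) / 652 = 13.95 / 652 = 0.02140.
Q = Σ(K_i·b_i) · W · i = 16592 × 329 × 0.02140 = 1.168e+05 m³/day.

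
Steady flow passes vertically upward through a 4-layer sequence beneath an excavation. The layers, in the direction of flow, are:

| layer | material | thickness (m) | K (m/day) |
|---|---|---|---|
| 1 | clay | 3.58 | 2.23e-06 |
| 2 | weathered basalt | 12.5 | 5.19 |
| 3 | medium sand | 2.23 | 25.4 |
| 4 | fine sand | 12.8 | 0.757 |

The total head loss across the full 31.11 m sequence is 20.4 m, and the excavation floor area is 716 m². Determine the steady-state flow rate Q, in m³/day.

0.00910

Flow is perpendicular to layering, so the layers act in series and the equivalent K is the thickness-weighted harmonic mean.
Total thickness L = 3.58 + 12.5 + 2.23 + 12.8 = 31.11 m.
Σ(b_i/K_i) = 3.58/2.23e-06 + 12.5/5.19 + 2.23/25.4 + 12.8/0.757 = 1.605e+06 d.
K_eq = L / Σ(b_i/K_i) = 31.11 / 1.605e+06 = 1.938e-05 m/day.
Q = K_eq · A · (Δh/L) = 1.938e-05 × 716 × (20.4/31.11) = 0.009098 m³/day.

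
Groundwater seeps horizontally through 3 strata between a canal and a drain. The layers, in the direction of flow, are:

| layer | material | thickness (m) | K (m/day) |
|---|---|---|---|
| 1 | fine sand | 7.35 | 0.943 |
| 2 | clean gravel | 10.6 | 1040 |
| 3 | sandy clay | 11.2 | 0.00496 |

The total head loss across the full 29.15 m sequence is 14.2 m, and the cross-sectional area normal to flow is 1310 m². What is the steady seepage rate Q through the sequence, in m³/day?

Flow is perpendicular to layering, so the layers act in series and the equivalent K is the thickness-weighted harmonic mean.
Total thickness L = 7.35 + 10.6 + 11.2 = 29.15 m.
Σ(b_i/K_i) = 7.35/0.943 + 10.6/1040 + 11.2/0.00496 = 2266 d.
K_eq = L / Σ(b_i/K_i) = 29.15 / 2266 = 0.01286 m/day.
Q = K_eq · A · (Δh/L) = 0.01286 × 1310 × (14.2/29.15) = 8.210 m³/day.

8.21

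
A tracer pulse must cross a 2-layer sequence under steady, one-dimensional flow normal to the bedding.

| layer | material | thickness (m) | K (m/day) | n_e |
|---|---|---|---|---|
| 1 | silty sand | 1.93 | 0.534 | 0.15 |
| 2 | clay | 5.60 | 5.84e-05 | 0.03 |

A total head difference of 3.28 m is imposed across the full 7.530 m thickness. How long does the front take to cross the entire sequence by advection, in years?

With flow normal to the layers, continuity requires the same specific discharge q through every layer.
Σ(b_i/K_i) = 1.93/0.534 + 5.60/5.84e-05 = 95894 d.
q = Δh / Σ(b_i/K_i) = 3.28 / 95894 = 3.420e-05 m/day.
In each layer the seepage velocity is v_i = q/n_i, so the layer transit time is t_i = b_i·n_i / q:
  layer 1 (silty sand): t_1 = 1.93 × 0.15 / 3.420e-05 = 8464 d
  layer 2 (clay): t_2 = 5.60 × 0.03 / 3.420e-05 = 4912 d
Total t = Σ t_i = 13375 days = 36.62 years.

36.6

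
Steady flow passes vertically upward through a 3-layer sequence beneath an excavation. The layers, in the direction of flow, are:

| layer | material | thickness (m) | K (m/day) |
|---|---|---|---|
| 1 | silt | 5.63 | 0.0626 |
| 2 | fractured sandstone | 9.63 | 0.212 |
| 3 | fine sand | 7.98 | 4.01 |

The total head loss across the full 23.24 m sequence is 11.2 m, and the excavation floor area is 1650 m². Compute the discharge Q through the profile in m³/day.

Flow is perpendicular to layering, so the layers act in series and the equivalent K is the thickness-weighted harmonic mean.
Total thickness L = 5.63 + 9.63 + 7.98 = 23.24 m.
Σ(b_i/K_i) = 5.63/0.0626 + 9.63/0.212 + 7.98/4.01 = 137.4 d.
K_eq = L / Σ(b_i/K_i) = 23.24 / 137.4 = 0.1692 m/day.
Q = K_eq · A · (Δh/L) = 0.1692 × 1650 × (11.2/23.24) = 134.5 m³/day.

135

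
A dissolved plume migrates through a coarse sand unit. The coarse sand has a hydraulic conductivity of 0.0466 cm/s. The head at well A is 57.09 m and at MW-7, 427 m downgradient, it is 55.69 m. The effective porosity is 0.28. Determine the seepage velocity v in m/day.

0.471

Convert K: 0.0466 cm/s × 864 = 40.26 m/day.
Hydraulic gradient i = (57.09 − 55.69) / 427 = 1.4 / 427 = 0.003279.
Darcy flux q = K · i = 40.26 × 0.003279 = 0.1320 m/day.
Seepage velocity v = q / n_e = 0.1320 / 0.28 = 0.4715 m/day.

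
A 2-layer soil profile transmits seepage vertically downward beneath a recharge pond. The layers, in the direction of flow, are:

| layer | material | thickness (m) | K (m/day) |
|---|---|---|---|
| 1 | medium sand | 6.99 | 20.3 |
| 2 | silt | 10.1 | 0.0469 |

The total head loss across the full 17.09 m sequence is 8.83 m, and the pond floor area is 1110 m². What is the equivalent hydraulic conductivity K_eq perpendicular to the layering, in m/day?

Flow is perpendicular to layering, so the layers act in series and the equivalent K is the thickness-weighted harmonic mean.
Total thickness L = 6.99 + 10.1 = 17.09 m.
Σ(b_i/K_i) = 6.99/20.3 + 10.1/0.0469 = 215.7 d.
K_eq = L / Σ(b_i/K_i) = 17.09 / 215.7 = 0.07923 m/day.

0.0792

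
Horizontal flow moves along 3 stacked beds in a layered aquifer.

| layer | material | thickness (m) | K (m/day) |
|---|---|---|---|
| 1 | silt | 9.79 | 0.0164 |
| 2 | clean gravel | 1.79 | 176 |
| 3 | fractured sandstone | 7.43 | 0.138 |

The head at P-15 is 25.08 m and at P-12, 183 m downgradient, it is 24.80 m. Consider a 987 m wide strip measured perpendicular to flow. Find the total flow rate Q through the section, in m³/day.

Flow is parallel to layering, so each bed carries its own Darcy discharge and the transmissivities add.
Σ(K_i·b_i) = 0.0164×9.79 + 176×1.79 + 0.138×7.43 = 316.2 m²/day.
Hydraulic gradient i = (25.08 − 24.80) / 183 = 0.28 / 183 = 0.001530.
Q = Σ(K_i·b_i) · W · i = 316.2 × 987 × 0.001530 = 477.6 m³/day.

478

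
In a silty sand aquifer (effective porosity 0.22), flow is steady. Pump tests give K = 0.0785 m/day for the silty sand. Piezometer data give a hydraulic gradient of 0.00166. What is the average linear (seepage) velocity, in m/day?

Hydraulic gradient i = 0.00166.
Darcy flux q = K · i = 0.07850 × 0.001660 = 0.0001303 m/day.
Seepage velocity v = q / n_e = 0.0001303 / 0.22 = 0.0005923 m/day.

0.000592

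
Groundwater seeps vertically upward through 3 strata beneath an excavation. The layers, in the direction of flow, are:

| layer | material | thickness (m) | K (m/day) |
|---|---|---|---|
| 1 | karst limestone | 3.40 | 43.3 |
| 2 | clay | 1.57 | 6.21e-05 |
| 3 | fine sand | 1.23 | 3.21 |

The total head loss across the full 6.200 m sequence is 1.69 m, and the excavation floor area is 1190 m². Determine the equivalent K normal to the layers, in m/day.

Flow is perpendicular to layering, so the layers act in series and the equivalent K is the thickness-weighted harmonic mean.
Total thickness L = 3.40 + 1.57 + 1.23 = 6.200 m.
Σ(b_i/K_i) = 3.40/43.3 + 1.57/6.21e-05 + 1.23/3.21 = 25282 d.
K_eq = L / Σ(b_i/K_i) = 6.200 / 25282 = 0.0002452 m/day.

0.000245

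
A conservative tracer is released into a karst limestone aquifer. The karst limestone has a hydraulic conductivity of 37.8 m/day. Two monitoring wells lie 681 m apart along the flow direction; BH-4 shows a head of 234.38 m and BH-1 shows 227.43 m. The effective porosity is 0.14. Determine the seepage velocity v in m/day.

Hydraulic gradient i = (234.38 − 227.43) / 681 = 6.95 / 681 = 0.01021.
Darcy flux q = K · i = 37.80 × 0.01021 = 0.3858 m/day.
Seepage velocity v = q / n_e = 0.3858 / 0.14 = 2.756 m/day.

2.76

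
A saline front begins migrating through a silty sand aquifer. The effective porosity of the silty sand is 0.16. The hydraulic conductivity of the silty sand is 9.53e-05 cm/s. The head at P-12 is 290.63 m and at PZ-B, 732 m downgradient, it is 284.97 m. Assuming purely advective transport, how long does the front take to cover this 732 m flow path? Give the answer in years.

Convert K: 9.53e-05 cm/s × 864 = 0.08234 m/day.
Hydraulic gradient i = (290.63 − 284.97) / 732 = 5.66 / 732 = 0.007732.
Darcy flux q = K · i = 0.08234 × 0.007732 = 0.0006367 m/day.
Seepage velocity v = q / n_e = 0.0006367 / 0.16 = 0.003979 m/day.
Travel time t = L / v = 732 / 0.003979 = 1.840e+05 days = 503.7 years.

504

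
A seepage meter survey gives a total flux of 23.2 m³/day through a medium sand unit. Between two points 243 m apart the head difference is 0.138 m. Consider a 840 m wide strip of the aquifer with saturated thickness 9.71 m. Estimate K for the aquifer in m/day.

5.01

Cross-sectional area A = 840 × 9.71 = 8156 m².
Hydraulic gradient i = Δh / L = 0.138 / 243 = 0.0005679.
From Q = K·A·i, K = Q / (A·i) = 23.2 / (8156 × 0.0005679) = 5.009 m/day.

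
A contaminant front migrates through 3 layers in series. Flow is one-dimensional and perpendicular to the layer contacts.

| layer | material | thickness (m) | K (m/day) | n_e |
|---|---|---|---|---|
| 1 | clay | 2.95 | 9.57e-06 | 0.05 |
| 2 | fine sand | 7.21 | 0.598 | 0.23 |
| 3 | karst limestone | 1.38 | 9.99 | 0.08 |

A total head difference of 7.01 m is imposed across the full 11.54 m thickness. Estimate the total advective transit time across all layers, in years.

231

With flow normal to the layers, continuity requires the same specific discharge q through every layer.
Σ(b_i/K_i) = 2.95/9.57e-06 + 7.21/0.598 + 1.38/9.99 = 3.083e+05 d.
q = Δh / Σ(b_i/K_i) = 7.01 / 3.083e+05 = 2.274e-05 m/day.
In each layer the seepage velocity is v_i = q/n_i, so the layer transit time is t_i = b_i·n_i / q:
  layer 1 (clay): t_1 = 2.95 × 0.05 / 2.274e-05 = 6486 d
  layer 2 (fine sand): t_2 = 7.21 × 0.23 / 2.274e-05 = 72924 d
  layer 3 (karst limestone): t_3 = 1.38 × 0.08 / 2.274e-05 = 4855 d
Total t = Σ t_i = 84266 days = 230.7 years.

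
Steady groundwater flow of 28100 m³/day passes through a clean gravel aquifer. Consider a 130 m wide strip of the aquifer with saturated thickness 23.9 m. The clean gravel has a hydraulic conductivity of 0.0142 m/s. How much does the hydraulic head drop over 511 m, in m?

3.77

Convert K: 0.0142 m/s × 86400 = 1227 m/day.
Cross-sectional area A = 130 × 23.9 = 3107 m².
From Q = K·A·i, i = Q / (K·A) = 28100 / (1227 × 3107) = 0.007372.
Head loss Δh = i · L = 0.007372 × 511 = 3.767 m.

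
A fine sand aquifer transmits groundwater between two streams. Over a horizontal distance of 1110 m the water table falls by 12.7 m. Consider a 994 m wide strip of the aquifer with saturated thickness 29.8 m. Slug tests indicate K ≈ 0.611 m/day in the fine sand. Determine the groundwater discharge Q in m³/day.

Cross-sectional area A = 994 × 29.8 = 29621 m².
Hydraulic gradient i = Δh / L = 12.7 / 1110 = 0.01144.
Darcy's law: Q = K · A · i = 0.6110 × 29621 × 0.01144 = 207.1 m³/day.

207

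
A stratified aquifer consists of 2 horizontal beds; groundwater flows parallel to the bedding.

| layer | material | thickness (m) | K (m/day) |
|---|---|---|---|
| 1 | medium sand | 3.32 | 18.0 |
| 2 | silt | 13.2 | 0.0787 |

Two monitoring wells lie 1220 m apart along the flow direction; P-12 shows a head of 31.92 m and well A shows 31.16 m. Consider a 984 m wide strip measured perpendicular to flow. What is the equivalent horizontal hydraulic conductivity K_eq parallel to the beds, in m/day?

3.68

Flow is parallel to layering, so each bed carries its own Darcy discharge and the transmissivities add.
Σ(K_i·b_i) = 18.0×3.32 + 0.0787×13.2 = 60.80 m²/day.
Total thickness b = 16.52 m, so K_eq = Σ(K_i·b_i)/b = 3.680 m/day.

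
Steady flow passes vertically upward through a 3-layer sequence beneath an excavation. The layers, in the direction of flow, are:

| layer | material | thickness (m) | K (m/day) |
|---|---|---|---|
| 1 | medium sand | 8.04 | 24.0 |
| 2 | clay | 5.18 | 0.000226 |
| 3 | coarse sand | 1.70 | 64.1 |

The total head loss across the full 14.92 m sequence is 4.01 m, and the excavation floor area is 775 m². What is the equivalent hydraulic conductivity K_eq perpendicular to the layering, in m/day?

0.000651

Flow is perpendicular to layering, so the layers act in series and the equivalent K is the thickness-weighted harmonic mean.
Total thickness L = 8.04 + 5.18 + 1.70 = 14.92 m.
Σ(b_i/K_i) = 8.04/24.0 + 5.18/0.000226 + 1.70/64.1 = 22921 d.
K_eq = L / Σ(b_i/K_i) = 14.92 / 22921 = 0.0006509 m/day.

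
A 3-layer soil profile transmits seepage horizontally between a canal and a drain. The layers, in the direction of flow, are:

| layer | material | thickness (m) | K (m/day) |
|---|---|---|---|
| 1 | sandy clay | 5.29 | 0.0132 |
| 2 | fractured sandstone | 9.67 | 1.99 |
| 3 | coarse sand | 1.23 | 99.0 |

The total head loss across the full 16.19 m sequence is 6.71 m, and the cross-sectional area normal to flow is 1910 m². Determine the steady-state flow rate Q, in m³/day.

31.6

Flow is perpendicular to layering, so the layers act in series and the equivalent K is the thickness-weighted harmonic mean.
Total thickness L = 5.29 + 9.67 + 1.23 = 16.19 m.
Σ(b_i/K_i) = 5.29/0.0132 + 9.67/1.99 + 1.23/99.0 = 405.6 d.
K_eq = L / Σ(b_i/K_i) = 16.19 / 405.6 = 0.03991 m/day.
Q = K_eq · A · (Δh/L) = 0.03991 × 1910 × (6.71/16.19) = 31.60 m³/day.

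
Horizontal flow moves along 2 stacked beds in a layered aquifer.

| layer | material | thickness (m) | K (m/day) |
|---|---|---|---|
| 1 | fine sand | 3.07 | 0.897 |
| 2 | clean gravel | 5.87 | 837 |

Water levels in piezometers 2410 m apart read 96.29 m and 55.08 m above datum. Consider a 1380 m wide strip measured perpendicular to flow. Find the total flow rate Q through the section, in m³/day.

116000

Flow is parallel to layering, so each bed carries its own Darcy discharge and the transmissivities add.
Σ(K_i·b_i) = 0.897×3.07 + 837×5.87 = 4916 m²/day.
Hydraulic gradient i = (96.29 − 55.08) / 2410 = 41.21 / 2410 = 0.01710.
Q = Σ(K_i·b_i) · W · i = 4916 × 1380 × 0.01710 = 1.160e+05 m³/day.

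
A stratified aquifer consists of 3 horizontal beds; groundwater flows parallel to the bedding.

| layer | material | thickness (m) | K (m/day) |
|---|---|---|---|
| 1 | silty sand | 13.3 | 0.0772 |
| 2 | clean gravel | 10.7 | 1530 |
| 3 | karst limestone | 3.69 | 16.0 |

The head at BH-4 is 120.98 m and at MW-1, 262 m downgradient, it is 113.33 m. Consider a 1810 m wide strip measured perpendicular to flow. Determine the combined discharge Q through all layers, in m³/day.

868000

Flow is parallel to layering, so each bed carries its own Darcy discharge and the transmissivities add.
Σ(K_i·b_i) = 0.0772×13.3 + 1530×10.7 + 16.0×3.69 = 16431 m²/day.
Hydraulic gradient i = (120.98 − 113.33) / 262 = 7.65 / 262 = 0.02920.
Q = Σ(K_i·b_i) · W · i = 16431 × 1810 × 0.02920 = 8.684e+05 m³/day.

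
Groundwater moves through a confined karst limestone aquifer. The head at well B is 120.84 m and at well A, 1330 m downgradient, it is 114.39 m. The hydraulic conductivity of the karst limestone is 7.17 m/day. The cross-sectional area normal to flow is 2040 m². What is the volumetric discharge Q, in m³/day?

Hydraulic gradient i = (120.84 − 114.39) / 1330 = 6.45 / 1330 = 0.004850.
Darcy's law: Q = K · A · i = 7.170 × 2040 × 0.004850 = 70.93 m³/day.

70.9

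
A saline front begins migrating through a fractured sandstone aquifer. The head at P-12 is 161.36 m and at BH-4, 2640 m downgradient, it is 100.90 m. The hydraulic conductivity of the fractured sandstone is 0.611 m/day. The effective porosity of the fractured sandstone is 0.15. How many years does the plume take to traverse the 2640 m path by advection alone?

77.5

Hydraulic gradient i = (161.36 − 100.90) / 2640 = 60.46 / 2640 = 0.02290.
Darcy flux q = K · i = 0.6110 × 0.02290 = 0.01399 m/day.
Seepage velocity v = q / n_e = 0.01399 / 0.15 = 0.09329 m/day.
Travel time t = L / v = 2640 / 0.09329 = 28300 days = 77.48 years.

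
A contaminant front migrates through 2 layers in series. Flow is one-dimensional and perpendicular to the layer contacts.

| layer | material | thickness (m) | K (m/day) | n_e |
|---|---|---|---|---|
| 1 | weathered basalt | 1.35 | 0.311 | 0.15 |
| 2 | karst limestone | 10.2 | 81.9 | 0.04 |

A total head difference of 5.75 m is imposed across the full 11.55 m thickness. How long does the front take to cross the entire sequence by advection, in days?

With flow normal to the layers, continuity requires the same specific discharge q through every layer.
Σ(b_i/K_i) = 1.35/0.311 + 10.2/81.9 = 4.465 d.
q = Δh / Σ(b_i/K_i) = 5.75 / 4.465 = 1.288 m/day.
In each layer the seepage velocity is v_i = q/n_i, so the layer transit time is t_i = b_i·n_i / q:
  layer 1 (weathered basalt): t_1 = 1.35 × 0.15 / 1.288 = 0.1573 d
  layer 2 (karst limestone): t_2 = 10.2 × 0.04 / 1.288 = 0.3168 d
Total t = Σ t_i = 0.4741 days.

0.474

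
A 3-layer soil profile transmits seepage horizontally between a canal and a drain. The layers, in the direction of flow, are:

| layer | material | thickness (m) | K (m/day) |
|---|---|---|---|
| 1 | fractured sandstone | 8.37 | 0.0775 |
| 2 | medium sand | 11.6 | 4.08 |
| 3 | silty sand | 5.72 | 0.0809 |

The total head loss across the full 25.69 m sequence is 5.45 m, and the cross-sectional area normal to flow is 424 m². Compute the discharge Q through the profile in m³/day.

12.7

Flow is perpendicular to layering, so the layers act in series and the equivalent K is the thickness-weighted harmonic mean.
Total thickness L = 8.37 + 11.6 + 5.72 = 25.69 m.
Σ(b_i/K_i) = 8.37/0.0775 + 11.6/4.08 + 5.72/0.0809 = 181.5 d.
K_eq = L / Σ(b_i/K_i) = 25.69 / 181.5 = 0.1415 m/day.
Q = K_eq · A · (Δh/L) = 0.1415 × 424 × (5.45/25.69) = 12.73 m³/day.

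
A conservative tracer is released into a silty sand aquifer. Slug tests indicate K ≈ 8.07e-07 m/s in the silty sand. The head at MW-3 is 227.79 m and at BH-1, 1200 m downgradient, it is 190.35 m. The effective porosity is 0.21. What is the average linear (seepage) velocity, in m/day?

0.0104

Convert K: 8.07e-07 m/s × 86400 = 0.06972 m/day.
Hydraulic gradient i = (227.79 − 190.35) / 1200 = 37.44 / 1200 = 0.03120.
Darcy flux q = K · i = 0.06972 × 0.03120 = 0.002175 m/day.
Seepage velocity v = q / n_e = 0.002175 / 0.21 = 0.01036 m/day.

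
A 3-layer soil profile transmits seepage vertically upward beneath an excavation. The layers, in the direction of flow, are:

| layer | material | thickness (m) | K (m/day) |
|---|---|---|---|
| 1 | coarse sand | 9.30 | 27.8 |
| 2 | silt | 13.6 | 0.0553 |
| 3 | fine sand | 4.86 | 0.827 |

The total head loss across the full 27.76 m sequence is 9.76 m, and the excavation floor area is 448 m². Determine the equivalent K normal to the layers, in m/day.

0.110

Flow is perpendicular to layering, so the layers act in series and the equivalent K is the thickness-weighted harmonic mean.
Total thickness L = 9.30 + 13.6 + 4.86 = 27.76 m.
Σ(b_i/K_i) = 9.30/27.8 + 13.6/0.0553 + 4.86/0.827 = 252.1 d.
K_eq = L / Σ(b_i/K_i) = 27.76 / 252.1 = 0.1101 m/day.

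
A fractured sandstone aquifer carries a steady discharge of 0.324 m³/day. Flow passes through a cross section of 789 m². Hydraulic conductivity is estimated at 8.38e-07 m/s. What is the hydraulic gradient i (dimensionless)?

0.00567

Convert K: 8.38e-07 m/s × 86400 = 0.07240 m/day.
From Q = K·A·i, i = Q / (K·A) = 0.324 / (0.07240 × 789.0) = 0.005672.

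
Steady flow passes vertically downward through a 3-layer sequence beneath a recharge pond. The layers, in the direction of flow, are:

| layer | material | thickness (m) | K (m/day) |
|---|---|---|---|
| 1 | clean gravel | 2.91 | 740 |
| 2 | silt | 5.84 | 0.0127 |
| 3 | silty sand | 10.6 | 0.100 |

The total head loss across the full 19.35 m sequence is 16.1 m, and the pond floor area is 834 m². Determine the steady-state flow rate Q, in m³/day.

23.7

Flow is perpendicular to layering, so the layers act in series and the equivalent K is the thickness-weighted harmonic mean.
Total thickness L = 2.91 + 5.84 + 10.6 = 19.35 m.
Σ(b_i/K_i) = 2.91/740 + 5.84/0.0127 + 10.6/0.100 = 565.8 d.
K_eq = L / Σ(b_i/K_i) = 19.35 / 565.8 = 0.03420 m/day.
Q = K_eq · A · (Δh/L) = 0.03420 × 834 × (16.1/19.35) = 23.73 m³/day.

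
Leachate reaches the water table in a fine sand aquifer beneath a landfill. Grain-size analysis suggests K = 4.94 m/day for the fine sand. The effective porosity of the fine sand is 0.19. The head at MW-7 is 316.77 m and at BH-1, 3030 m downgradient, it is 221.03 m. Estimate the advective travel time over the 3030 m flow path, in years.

10.1

Hydraulic gradient i = (316.77 − 221.03) / 3030 = 95.74 / 3030 = 0.03160.
Darcy flux q = K · i = 4.940 × 0.03160 = 0.1561 m/day.
Seepage velocity v = q / n_e = 0.1561 / 0.19 = 0.8215 m/day.
Travel time t = L / v = 3030 / 0.8215 = 3688 days = 10.10 years.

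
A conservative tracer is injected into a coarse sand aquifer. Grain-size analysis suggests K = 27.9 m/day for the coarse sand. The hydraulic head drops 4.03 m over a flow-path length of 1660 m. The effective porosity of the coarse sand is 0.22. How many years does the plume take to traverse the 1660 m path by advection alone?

Hydraulic gradient i = Δh / L = 4.03 / 1660 = 0.002428.
Darcy flux q = K · i = 27.90 × 0.002428 = 0.06773 m/day.
Seepage velocity v = q / n_e = 0.06773 / 0.22 = 0.3079 m/day.
Travel time t = L / v = 1660 / 0.3079 = 5392 days = 14.76 years.

14.8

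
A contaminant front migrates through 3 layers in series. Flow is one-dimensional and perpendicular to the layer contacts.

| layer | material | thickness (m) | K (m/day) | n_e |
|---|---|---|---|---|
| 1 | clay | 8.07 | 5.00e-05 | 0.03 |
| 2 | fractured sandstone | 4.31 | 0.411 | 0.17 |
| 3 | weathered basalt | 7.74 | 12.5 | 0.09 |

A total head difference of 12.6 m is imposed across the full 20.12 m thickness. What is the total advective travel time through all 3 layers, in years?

58.6

With flow normal to the layers, continuity requires the same specific discharge q through every layer.
Σ(b_i/K_i) = 8.07/5.00e-05 + 4.31/0.411 + 7.74/12.5 = 1.614e+05 d.
q = Δh / Σ(b_i/K_i) = 12.6 / 1.614e+05 = 7.806e-05 m/day.
In each layer the seepage velocity is v_i = q/n_i, so the layer transit time is t_i = b_i·n_i / q:
  layer 1 (clay): t_1 = 8.07 × 0.03 / 7.806e-05 = 3101 d
  layer 2 (fractured sandstone): t_2 = 4.31 × 0.17 / 7.806e-05 = 9386 d
  layer 3 (weathered basalt): t_3 = 7.74 × 0.09 / 7.806e-05 = 8924 d
Total t = Σ t_i = 21411 days = 58.62 years.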